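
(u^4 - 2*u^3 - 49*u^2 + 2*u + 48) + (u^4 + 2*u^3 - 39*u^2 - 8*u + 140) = 2*u^4 - 88*u^2 - 6*u + 188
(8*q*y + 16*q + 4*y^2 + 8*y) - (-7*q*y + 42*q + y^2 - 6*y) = 15*q*y - 26*q + 3*y^2 + 14*y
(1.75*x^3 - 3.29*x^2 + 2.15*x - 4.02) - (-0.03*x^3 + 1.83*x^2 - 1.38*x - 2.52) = 1.78*x^3 - 5.12*x^2 + 3.53*x - 1.5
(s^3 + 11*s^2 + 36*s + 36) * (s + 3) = s^4 + 14*s^3 + 69*s^2 + 144*s + 108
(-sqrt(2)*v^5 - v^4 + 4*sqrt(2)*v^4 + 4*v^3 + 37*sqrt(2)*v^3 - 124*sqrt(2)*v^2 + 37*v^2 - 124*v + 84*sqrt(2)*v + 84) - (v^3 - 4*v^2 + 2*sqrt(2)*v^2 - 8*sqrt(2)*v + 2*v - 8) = -sqrt(2)*v^5 - v^4 + 4*sqrt(2)*v^4 + 3*v^3 + 37*sqrt(2)*v^3 - 126*sqrt(2)*v^2 + 41*v^2 - 126*v + 92*sqrt(2)*v + 92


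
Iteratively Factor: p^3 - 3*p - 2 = (p + 1)*(p^2 - p - 2) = (p + 1)^2*(p - 2)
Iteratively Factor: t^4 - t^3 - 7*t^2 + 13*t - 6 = (t - 2)*(t^3 + t^2 - 5*t + 3) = (t - 2)*(t + 3)*(t^2 - 2*t + 1) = (t - 2)*(t - 1)*(t + 3)*(t - 1)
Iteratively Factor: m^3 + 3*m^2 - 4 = (m - 1)*(m^2 + 4*m + 4) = (m - 1)*(m + 2)*(m + 2)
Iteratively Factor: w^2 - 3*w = (w)*(w - 3)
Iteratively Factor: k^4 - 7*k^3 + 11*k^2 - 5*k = (k - 1)*(k^3 - 6*k^2 + 5*k) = k*(k - 1)*(k^2 - 6*k + 5) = k*(k - 1)^2*(k - 5)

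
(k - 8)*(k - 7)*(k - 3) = k^3 - 18*k^2 + 101*k - 168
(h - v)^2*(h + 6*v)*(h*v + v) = h^4*v + 4*h^3*v^2 + h^3*v - 11*h^2*v^3 + 4*h^2*v^2 + 6*h*v^4 - 11*h*v^3 + 6*v^4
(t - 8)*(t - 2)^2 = t^3 - 12*t^2 + 36*t - 32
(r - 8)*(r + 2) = r^2 - 6*r - 16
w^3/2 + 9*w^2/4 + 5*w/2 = w*(w/2 + 1)*(w + 5/2)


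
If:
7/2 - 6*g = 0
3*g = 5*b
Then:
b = 7/20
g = 7/12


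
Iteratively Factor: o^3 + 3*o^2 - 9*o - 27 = (o + 3)*(o^2 - 9) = (o + 3)^2*(o - 3)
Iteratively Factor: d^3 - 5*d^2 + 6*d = (d - 3)*(d^2 - 2*d) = (d - 3)*(d - 2)*(d)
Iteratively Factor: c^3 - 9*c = (c - 3)*(c^2 + 3*c) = c*(c - 3)*(c + 3)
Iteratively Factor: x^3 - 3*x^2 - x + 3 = (x - 3)*(x^2 - 1) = (x - 3)*(x + 1)*(x - 1)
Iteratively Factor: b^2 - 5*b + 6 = (b - 2)*(b - 3)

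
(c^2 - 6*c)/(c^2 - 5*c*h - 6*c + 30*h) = c/(c - 5*h)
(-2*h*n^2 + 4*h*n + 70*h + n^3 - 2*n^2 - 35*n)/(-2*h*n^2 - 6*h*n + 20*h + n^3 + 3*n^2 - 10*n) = (n - 7)/(n - 2)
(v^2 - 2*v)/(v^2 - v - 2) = v/(v + 1)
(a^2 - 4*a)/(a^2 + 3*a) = (a - 4)/(a + 3)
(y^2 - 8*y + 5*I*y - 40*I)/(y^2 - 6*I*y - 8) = (y^2 + y*(-8 + 5*I) - 40*I)/(y^2 - 6*I*y - 8)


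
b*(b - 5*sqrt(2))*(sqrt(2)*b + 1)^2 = 2*b^4 - 8*sqrt(2)*b^3 - 19*b^2 - 5*sqrt(2)*b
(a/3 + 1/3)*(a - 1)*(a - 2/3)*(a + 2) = a^4/3 + 4*a^3/9 - 7*a^2/9 - 4*a/9 + 4/9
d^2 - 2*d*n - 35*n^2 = (d - 7*n)*(d + 5*n)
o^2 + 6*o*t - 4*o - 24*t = (o - 4)*(o + 6*t)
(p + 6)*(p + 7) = p^2 + 13*p + 42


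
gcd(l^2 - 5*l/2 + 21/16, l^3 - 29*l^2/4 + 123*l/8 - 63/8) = l - 3/4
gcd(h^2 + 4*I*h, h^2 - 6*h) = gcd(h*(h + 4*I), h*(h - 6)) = h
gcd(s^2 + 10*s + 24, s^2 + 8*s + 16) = s + 4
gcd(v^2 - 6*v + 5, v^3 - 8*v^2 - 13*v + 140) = v - 5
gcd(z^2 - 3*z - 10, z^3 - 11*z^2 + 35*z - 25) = z - 5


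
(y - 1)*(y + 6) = y^2 + 5*y - 6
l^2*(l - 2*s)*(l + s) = l^4 - l^3*s - 2*l^2*s^2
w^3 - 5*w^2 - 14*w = w*(w - 7)*(w + 2)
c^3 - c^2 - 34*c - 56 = (c - 7)*(c + 2)*(c + 4)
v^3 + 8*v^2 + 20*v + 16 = (v + 2)^2*(v + 4)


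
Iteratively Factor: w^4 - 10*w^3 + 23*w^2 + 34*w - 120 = (w - 5)*(w^3 - 5*w^2 - 2*w + 24) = (w - 5)*(w - 3)*(w^2 - 2*w - 8) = (w - 5)*(w - 3)*(w + 2)*(w - 4)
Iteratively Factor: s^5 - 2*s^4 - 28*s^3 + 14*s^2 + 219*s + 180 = (s + 3)*(s^4 - 5*s^3 - 13*s^2 + 53*s + 60) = (s - 5)*(s + 3)*(s^3 - 13*s - 12) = (s - 5)*(s + 1)*(s + 3)*(s^2 - s - 12) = (s - 5)*(s - 4)*(s + 1)*(s + 3)*(s + 3)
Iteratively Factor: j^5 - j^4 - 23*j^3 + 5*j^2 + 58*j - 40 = (j - 1)*(j^4 - 23*j^2 - 18*j + 40) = (j - 5)*(j - 1)*(j^3 + 5*j^2 + 2*j - 8) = (j - 5)*(j - 1)*(j + 4)*(j^2 + j - 2) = (j - 5)*(j - 1)^2*(j + 4)*(j + 2)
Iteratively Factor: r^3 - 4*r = (r - 2)*(r^2 + 2*r) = (r - 2)*(r + 2)*(r)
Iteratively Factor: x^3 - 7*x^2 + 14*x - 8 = (x - 1)*(x^2 - 6*x + 8) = (x - 4)*(x - 1)*(x - 2)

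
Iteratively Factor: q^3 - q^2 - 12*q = (q - 4)*(q^2 + 3*q) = q*(q - 4)*(q + 3)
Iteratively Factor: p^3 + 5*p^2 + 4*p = (p)*(p^2 + 5*p + 4) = p*(p + 1)*(p + 4)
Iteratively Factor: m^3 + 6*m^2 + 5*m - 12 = (m + 4)*(m^2 + 2*m - 3) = (m - 1)*(m + 4)*(m + 3)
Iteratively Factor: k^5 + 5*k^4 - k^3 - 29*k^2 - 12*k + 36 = (k + 3)*(k^4 + 2*k^3 - 7*k^2 - 8*k + 12) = (k - 1)*(k + 3)*(k^3 + 3*k^2 - 4*k - 12) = (k - 1)*(k + 2)*(k + 3)*(k^2 + k - 6) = (k - 2)*(k - 1)*(k + 2)*(k + 3)*(k + 3)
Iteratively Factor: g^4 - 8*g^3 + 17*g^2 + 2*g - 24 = (g - 2)*(g^3 - 6*g^2 + 5*g + 12) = (g - 4)*(g - 2)*(g^2 - 2*g - 3) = (g - 4)*(g - 2)*(g + 1)*(g - 3)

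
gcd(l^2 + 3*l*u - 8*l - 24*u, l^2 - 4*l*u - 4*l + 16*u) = 1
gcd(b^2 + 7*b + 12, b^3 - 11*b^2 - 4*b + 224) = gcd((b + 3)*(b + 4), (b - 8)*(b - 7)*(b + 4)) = b + 4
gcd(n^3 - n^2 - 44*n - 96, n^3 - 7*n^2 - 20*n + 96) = n^2 - 4*n - 32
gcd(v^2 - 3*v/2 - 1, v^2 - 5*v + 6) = v - 2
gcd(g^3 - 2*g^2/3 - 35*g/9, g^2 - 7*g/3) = g^2 - 7*g/3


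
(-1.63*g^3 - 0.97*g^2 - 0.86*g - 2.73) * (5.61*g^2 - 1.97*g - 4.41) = -9.1443*g^5 - 2.2306*g^4 + 4.2746*g^3 - 9.3434*g^2 + 9.1707*g + 12.0393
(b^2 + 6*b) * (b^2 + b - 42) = b^4 + 7*b^3 - 36*b^2 - 252*b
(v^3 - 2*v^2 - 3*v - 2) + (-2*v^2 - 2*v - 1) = v^3 - 4*v^2 - 5*v - 3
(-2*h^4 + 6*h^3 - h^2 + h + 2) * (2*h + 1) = -4*h^5 + 10*h^4 + 4*h^3 + h^2 + 5*h + 2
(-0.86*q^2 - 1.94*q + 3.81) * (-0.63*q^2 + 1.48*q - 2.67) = 0.5418*q^4 - 0.0506*q^3 - 2.9753*q^2 + 10.8186*q - 10.1727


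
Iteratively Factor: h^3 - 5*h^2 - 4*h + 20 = (h + 2)*(h^2 - 7*h + 10) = (h - 2)*(h + 2)*(h - 5)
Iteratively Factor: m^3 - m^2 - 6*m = (m)*(m^2 - m - 6) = m*(m - 3)*(m + 2)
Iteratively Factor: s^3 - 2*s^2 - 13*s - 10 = (s + 2)*(s^2 - 4*s - 5) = (s - 5)*(s + 2)*(s + 1)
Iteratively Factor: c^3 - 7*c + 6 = (c + 3)*(c^2 - 3*c + 2) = (c - 1)*(c + 3)*(c - 2)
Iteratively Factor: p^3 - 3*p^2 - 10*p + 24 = (p - 2)*(p^2 - p - 12) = (p - 2)*(p + 3)*(p - 4)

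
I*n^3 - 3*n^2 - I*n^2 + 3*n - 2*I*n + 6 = (n - 2)*(n + 3*I)*(I*n + I)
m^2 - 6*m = m*(m - 6)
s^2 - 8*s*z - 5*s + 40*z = (s - 5)*(s - 8*z)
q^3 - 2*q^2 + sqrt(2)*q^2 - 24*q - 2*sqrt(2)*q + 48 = (q - 2)*(q - 3*sqrt(2))*(q + 4*sqrt(2))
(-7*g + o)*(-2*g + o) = 14*g^2 - 9*g*o + o^2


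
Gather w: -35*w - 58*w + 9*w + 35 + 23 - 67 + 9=-84*w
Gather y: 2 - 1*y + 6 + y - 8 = 0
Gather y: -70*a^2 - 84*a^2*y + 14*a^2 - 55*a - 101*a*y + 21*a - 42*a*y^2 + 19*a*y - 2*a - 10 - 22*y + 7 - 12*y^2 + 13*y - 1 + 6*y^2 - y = -56*a^2 - 36*a + y^2*(-42*a - 6) + y*(-84*a^2 - 82*a - 10) - 4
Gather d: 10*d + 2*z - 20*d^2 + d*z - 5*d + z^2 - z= -20*d^2 + d*(z + 5) + z^2 + z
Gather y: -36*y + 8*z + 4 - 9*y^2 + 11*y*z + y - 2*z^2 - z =-9*y^2 + y*(11*z - 35) - 2*z^2 + 7*z + 4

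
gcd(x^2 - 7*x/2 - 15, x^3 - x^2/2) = 1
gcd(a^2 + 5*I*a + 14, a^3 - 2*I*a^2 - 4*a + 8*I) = a - 2*I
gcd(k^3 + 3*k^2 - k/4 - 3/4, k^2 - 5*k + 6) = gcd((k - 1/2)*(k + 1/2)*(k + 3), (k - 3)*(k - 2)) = 1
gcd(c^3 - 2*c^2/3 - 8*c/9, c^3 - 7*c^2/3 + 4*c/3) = c^2 - 4*c/3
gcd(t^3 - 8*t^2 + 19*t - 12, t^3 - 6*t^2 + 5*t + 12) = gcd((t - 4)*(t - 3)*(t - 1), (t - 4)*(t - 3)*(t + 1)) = t^2 - 7*t + 12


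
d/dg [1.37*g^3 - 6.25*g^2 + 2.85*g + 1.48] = 4.11*g^2 - 12.5*g + 2.85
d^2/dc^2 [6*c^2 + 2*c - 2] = 12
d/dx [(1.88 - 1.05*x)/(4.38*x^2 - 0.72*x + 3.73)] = (4.599*x^2 - 16.4688*x - 2.5629)/(19.1844*x^4 - 6.3072*x^3 + 33.1932*x^2 - 5.3712*x + 13.9129)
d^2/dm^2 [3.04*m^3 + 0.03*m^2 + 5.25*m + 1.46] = 18.24*m + 0.06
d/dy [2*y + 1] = 2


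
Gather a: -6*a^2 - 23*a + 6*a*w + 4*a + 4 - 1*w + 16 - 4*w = -6*a^2 + a*(6*w - 19) - 5*w + 20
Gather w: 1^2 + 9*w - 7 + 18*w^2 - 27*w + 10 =18*w^2 - 18*w + 4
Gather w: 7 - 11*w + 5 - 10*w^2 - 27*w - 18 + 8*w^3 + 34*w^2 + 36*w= 8*w^3 + 24*w^2 - 2*w - 6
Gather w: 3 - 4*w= 3 - 4*w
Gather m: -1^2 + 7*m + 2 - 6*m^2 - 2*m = -6*m^2 + 5*m + 1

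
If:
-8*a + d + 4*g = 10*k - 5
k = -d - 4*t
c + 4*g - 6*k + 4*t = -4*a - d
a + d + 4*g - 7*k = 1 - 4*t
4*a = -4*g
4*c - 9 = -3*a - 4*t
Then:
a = -49/123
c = 7/41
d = -391/41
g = 49/123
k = 1/41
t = 195/82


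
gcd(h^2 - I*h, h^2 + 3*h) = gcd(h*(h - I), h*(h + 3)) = h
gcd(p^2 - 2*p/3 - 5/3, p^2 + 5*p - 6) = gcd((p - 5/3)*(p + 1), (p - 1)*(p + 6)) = 1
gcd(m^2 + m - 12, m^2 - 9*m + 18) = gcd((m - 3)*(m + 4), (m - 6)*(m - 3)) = m - 3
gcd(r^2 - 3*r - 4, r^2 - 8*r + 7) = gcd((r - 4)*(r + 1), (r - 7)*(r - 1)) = 1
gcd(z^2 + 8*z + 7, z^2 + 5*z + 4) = z + 1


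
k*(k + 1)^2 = k^3 + 2*k^2 + k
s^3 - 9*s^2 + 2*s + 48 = (s - 8)*(s - 3)*(s + 2)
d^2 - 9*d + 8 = (d - 8)*(d - 1)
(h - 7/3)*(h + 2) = h^2 - h/3 - 14/3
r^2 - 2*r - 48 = (r - 8)*(r + 6)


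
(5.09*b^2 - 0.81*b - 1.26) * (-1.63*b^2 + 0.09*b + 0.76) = -8.2967*b^4 + 1.7784*b^3 + 5.8493*b^2 - 0.729*b - 0.9576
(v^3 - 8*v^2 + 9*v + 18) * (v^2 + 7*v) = v^5 - v^4 - 47*v^3 + 81*v^2 + 126*v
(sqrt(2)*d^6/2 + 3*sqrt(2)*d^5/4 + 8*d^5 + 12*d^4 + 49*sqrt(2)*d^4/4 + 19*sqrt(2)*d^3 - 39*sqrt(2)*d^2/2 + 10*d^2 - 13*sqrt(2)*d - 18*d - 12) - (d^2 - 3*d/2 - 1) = sqrt(2)*d^6/2 + 3*sqrt(2)*d^5/4 + 8*d^5 + 12*d^4 + 49*sqrt(2)*d^4/4 + 19*sqrt(2)*d^3 - 39*sqrt(2)*d^2/2 + 9*d^2 - 13*sqrt(2)*d - 33*d/2 - 11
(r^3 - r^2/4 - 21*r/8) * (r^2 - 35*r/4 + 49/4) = r^5 - 9*r^4 + 189*r^3/16 + 637*r^2/32 - 1029*r/32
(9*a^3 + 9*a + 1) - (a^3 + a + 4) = 8*a^3 + 8*a - 3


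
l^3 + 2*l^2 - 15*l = l*(l - 3)*(l + 5)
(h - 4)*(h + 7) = h^2 + 3*h - 28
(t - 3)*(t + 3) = t^2 - 9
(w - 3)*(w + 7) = w^2 + 4*w - 21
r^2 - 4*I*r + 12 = (r - 6*I)*(r + 2*I)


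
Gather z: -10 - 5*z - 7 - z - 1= -6*z - 18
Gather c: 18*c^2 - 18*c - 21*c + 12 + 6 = 18*c^2 - 39*c + 18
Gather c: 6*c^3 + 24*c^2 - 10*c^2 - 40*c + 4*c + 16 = 6*c^3 + 14*c^2 - 36*c + 16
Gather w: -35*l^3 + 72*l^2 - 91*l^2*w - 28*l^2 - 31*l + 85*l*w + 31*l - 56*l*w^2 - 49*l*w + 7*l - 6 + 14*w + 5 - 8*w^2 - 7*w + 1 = -35*l^3 + 44*l^2 + 7*l + w^2*(-56*l - 8) + w*(-91*l^2 + 36*l + 7)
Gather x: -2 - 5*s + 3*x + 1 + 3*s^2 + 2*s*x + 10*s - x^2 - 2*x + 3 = 3*s^2 + 5*s - x^2 + x*(2*s + 1) + 2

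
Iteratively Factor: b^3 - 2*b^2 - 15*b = (b)*(b^2 - 2*b - 15) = b*(b - 5)*(b + 3)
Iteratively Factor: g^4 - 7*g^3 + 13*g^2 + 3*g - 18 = (g - 2)*(g^3 - 5*g^2 + 3*g + 9) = (g - 2)*(g + 1)*(g^2 - 6*g + 9) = (g - 3)*(g - 2)*(g + 1)*(g - 3)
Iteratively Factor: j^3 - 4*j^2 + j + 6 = (j - 2)*(j^2 - 2*j - 3) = (j - 3)*(j - 2)*(j + 1)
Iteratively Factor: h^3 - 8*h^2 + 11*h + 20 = (h + 1)*(h^2 - 9*h + 20) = (h - 4)*(h + 1)*(h - 5)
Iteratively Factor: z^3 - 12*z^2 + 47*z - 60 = (z - 5)*(z^2 - 7*z + 12) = (z - 5)*(z - 3)*(z - 4)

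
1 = 1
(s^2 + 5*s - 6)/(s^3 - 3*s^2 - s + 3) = (s + 6)/(s^2 - 2*s - 3)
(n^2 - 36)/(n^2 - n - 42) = (n - 6)/(n - 7)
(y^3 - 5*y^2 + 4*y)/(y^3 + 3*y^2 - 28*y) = (y - 1)/(y + 7)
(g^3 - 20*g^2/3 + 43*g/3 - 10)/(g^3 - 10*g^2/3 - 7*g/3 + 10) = (3*g - 5)/(3*g + 5)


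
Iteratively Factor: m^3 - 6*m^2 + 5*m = (m - 5)*(m^2 - m) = m*(m - 5)*(m - 1)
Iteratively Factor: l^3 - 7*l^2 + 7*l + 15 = (l - 5)*(l^2 - 2*l - 3) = (l - 5)*(l - 3)*(l + 1)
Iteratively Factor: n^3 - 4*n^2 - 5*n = (n + 1)*(n^2 - 5*n) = (n - 5)*(n + 1)*(n)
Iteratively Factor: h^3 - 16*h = (h + 4)*(h^2 - 4*h) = (h - 4)*(h + 4)*(h)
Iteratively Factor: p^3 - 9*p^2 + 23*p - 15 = (p - 3)*(p^2 - 6*p + 5) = (p - 3)*(p - 1)*(p - 5)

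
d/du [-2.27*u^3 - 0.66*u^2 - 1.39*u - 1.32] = -6.81*u^2 - 1.32*u - 1.39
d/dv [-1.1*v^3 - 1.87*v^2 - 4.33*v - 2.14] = -3.3*v^2 - 3.74*v - 4.33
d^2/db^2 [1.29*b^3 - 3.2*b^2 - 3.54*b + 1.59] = 7.74*b - 6.4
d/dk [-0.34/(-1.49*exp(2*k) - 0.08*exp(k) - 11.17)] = (-1.0132*exp(k) - 0.0272)*exp(k)/(1.49*exp(2*k) + 0.08*exp(k) + 11.17)^2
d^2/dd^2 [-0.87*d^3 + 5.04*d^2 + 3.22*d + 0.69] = 10.08 - 5.22*d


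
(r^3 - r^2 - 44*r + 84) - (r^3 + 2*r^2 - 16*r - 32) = -3*r^2 - 28*r + 116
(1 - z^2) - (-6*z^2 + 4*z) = 5*z^2 - 4*z + 1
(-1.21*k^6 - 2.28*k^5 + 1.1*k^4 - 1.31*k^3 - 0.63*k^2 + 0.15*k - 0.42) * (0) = 0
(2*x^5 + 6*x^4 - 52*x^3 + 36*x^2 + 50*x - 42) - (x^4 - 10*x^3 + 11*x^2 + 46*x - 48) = 2*x^5 + 5*x^4 - 42*x^3 + 25*x^2 + 4*x + 6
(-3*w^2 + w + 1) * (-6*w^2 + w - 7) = 18*w^4 - 9*w^3 + 16*w^2 - 6*w - 7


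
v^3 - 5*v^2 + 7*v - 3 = (v - 3)*(v - 1)^2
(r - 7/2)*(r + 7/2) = r^2 - 49/4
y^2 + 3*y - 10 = (y - 2)*(y + 5)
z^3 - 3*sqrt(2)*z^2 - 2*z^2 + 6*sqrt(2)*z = z*(z - 2)*(z - 3*sqrt(2))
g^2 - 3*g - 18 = (g - 6)*(g + 3)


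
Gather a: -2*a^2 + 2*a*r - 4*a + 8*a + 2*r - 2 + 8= -2*a^2 + a*(2*r + 4) + 2*r + 6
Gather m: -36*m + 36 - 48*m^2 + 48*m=-48*m^2 + 12*m + 36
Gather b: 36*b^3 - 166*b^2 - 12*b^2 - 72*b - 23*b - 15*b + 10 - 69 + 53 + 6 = 36*b^3 - 178*b^2 - 110*b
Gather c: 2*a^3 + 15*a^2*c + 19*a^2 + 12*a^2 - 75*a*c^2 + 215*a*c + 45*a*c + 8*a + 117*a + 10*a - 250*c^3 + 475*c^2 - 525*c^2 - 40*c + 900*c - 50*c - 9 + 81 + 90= 2*a^3 + 31*a^2 + 135*a - 250*c^3 + c^2*(-75*a - 50) + c*(15*a^2 + 260*a + 810) + 162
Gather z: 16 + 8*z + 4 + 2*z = 10*z + 20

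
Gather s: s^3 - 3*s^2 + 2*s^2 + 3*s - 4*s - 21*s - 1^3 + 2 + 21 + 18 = s^3 - s^2 - 22*s + 40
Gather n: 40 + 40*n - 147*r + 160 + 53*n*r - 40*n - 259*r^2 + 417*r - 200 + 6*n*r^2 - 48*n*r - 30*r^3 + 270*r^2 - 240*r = n*(6*r^2 + 5*r) - 30*r^3 + 11*r^2 + 30*r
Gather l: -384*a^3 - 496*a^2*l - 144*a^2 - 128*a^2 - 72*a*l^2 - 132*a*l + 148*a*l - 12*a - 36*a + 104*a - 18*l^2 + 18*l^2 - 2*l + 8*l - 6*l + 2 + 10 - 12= -384*a^3 - 272*a^2 - 72*a*l^2 + 56*a + l*(-496*a^2 + 16*a)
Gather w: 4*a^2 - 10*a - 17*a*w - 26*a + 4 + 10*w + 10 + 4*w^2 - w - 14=4*a^2 - 36*a + 4*w^2 + w*(9 - 17*a)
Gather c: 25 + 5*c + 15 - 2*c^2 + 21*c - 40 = -2*c^2 + 26*c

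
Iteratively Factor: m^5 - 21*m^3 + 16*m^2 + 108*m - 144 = (m + 3)*(m^4 - 3*m^3 - 12*m^2 + 52*m - 48) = (m - 3)*(m + 3)*(m^3 - 12*m + 16) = (m - 3)*(m + 3)*(m + 4)*(m^2 - 4*m + 4) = (m - 3)*(m - 2)*(m + 3)*(m + 4)*(m - 2)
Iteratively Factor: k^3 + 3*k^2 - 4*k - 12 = (k + 2)*(k^2 + k - 6) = (k + 2)*(k + 3)*(k - 2)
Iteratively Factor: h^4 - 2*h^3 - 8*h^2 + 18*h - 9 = (h - 1)*(h^3 - h^2 - 9*h + 9) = (h - 1)*(h + 3)*(h^2 - 4*h + 3) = (h - 3)*(h - 1)*(h + 3)*(h - 1)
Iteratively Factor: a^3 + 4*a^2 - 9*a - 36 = (a + 4)*(a^2 - 9) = (a + 3)*(a + 4)*(a - 3)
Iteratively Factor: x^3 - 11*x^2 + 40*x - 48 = (x - 4)*(x^2 - 7*x + 12) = (x - 4)^2*(x - 3)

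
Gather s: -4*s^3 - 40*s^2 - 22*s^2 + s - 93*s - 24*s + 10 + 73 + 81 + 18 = -4*s^3 - 62*s^2 - 116*s + 182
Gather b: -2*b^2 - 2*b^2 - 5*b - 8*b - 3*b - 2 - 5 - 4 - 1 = -4*b^2 - 16*b - 12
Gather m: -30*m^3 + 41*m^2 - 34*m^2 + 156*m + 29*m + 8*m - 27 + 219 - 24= -30*m^3 + 7*m^2 + 193*m + 168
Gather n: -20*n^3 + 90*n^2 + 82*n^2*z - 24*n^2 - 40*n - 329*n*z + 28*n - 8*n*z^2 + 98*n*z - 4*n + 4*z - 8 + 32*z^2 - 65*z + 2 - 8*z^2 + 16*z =-20*n^3 + n^2*(82*z + 66) + n*(-8*z^2 - 231*z - 16) + 24*z^2 - 45*z - 6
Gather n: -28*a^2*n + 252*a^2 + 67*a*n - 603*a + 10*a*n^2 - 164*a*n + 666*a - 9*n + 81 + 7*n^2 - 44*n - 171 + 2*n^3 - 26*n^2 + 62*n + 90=252*a^2 + 63*a + 2*n^3 + n^2*(10*a - 19) + n*(-28*a^2 - 97*a + 9)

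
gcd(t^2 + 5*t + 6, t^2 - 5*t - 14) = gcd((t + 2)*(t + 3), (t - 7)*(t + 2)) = t + 2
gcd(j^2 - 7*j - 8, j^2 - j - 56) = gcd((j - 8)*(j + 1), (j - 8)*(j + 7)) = j - 8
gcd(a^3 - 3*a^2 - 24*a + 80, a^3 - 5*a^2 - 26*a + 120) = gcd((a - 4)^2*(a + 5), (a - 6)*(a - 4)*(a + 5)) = a^2 + a - 20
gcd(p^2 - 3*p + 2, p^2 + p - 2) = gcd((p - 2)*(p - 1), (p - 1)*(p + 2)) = p - 1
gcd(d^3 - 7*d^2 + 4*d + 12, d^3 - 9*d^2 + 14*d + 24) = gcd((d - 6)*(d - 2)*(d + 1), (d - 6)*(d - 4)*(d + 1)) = d^2 - 5*d - 6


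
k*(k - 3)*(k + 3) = k^3 - 9*k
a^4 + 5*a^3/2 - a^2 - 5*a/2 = a*(a - 1)*(a + 1)*(a + 5/2)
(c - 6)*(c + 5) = c^2 - c - 30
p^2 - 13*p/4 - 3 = (p - 4)*(p + 3/4)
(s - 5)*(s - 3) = s^2 - 8*s + 15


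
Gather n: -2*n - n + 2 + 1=3 - 3*n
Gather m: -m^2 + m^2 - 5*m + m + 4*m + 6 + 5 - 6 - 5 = 0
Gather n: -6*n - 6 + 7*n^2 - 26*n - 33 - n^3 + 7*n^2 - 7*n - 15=-n^3 + 14*n^2 - 39*n - 54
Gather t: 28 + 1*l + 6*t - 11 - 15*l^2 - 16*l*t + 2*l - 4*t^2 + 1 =-15*l^2 + 3*l - 4*t^2 + t*(6 - 16*l) + 18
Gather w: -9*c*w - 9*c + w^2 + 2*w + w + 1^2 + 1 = -9*c + w^2 + w*(3 - 9*c) + 2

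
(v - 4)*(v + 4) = v^2 - 16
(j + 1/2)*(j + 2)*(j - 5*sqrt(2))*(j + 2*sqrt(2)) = j^4 - 3*sqrt(2)*j^3 + 5*j^3/2 - 19*j^2 - 15*sqrt(2)*j^2/2 - 50*j - 3*sqrt(2)*j - 20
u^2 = u^2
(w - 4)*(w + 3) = w^2 - w - 12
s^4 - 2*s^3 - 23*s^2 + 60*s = s*(s - 4)*(s - 3)*(s + 5)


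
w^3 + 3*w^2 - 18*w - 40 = (w - 4)*(w + 2)*(w + 5)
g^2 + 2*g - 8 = (g - 2)*(g + 4)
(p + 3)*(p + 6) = p^2 + 9*p + 18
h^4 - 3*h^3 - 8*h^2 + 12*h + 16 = (h - 4)*(h - 2)*(h + 1)*(h + 2)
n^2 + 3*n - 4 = (n - 1)*(n + 4)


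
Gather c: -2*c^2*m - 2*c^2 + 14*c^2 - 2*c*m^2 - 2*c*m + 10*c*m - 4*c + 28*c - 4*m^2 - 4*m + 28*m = c^2*(12 - 2*m) + c*(-2*m^2 + 8*m + 24) - 4*m^2 + 24*m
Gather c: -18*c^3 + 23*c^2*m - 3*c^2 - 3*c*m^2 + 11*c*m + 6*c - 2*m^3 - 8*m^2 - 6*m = -18*c^3 + c^2*(23*m - 3) + c*(-3*m^2 + 11*m + 6) - 2*m^3 - 8*m^2 - 6*m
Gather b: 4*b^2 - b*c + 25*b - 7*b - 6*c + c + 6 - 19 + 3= 4*b^2 + b*(18 - c) - 5*c - 10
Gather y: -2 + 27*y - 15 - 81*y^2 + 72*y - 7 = -81*y^2 + 99*y - 24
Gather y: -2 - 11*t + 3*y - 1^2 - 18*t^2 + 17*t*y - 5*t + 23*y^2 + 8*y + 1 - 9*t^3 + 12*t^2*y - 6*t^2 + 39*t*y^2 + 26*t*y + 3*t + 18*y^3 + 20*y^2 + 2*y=-9*t^3 - 24*t^2 - 13*t + 18*y^3 + y^2*(39*t + 43) + y*(12*t^2 + 43*t + 13) - 2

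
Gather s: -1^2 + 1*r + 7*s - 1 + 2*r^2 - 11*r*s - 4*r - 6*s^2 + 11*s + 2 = 2*r^2 - 3*r - 6*s^2 + s*(18 - 11*r)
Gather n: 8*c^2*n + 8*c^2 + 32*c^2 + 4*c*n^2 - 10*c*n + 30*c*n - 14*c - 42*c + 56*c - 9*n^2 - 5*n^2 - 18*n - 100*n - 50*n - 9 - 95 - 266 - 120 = 40*c^2 + n^2*(4*c - 14) + n*(8*c^2 + 20*c - 168) - 490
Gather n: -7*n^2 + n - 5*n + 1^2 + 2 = -7*n^2 - 4*n + 3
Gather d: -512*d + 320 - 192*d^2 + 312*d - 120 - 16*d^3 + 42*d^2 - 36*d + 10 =-16*d^3 - 150*d^2 - 236*d + 210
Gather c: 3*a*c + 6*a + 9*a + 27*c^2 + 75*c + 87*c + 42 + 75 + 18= 15*a + 27*c^2 + c*(3*a + 162) + 135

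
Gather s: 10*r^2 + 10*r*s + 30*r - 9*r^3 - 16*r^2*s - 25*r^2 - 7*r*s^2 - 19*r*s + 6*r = -9*r^3 - 15*r^2 - 7*r*s^2 + 36*r + s*(-16*r^2 - 9*r)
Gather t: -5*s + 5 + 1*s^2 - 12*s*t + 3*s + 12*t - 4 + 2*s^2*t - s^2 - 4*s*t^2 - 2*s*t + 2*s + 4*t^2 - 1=t^2*(4 - 4*s) + t*(2*s^2 - 14*s + 12)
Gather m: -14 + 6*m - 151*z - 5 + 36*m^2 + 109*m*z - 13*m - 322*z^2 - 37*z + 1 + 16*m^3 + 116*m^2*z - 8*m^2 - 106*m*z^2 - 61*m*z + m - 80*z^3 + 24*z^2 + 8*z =16*m^3 + m^2*(116*z + 28) + m*(-106*z^2 + 48*z - 6) - 80*z^3 - 298*z^2 - 180*z - 18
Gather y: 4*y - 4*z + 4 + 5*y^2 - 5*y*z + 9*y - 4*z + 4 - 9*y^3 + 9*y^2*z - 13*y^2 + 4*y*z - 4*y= -9*y^3 + y^2*(9*z - 8) + y*(9 - z) - 8*z + 8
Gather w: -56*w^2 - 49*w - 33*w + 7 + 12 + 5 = -56*w^2 - 82*w + 24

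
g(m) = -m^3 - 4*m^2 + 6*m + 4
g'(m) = -3*m^2 - 8*m + 6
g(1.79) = -3.81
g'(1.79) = -17.93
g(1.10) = 4.43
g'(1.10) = -6.43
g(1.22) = 3.55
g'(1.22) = -8.23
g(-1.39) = -9.38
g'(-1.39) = 11.32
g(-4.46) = -13.61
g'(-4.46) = -17.99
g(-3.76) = -21.95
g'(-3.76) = -6.33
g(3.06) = -43.75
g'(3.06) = -46.57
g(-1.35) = -8.93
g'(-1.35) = 11.33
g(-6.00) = 40.00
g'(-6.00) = -54.00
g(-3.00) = -23.00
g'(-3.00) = 3.00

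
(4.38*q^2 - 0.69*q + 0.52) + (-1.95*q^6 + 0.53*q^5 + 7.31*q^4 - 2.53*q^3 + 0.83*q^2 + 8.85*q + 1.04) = -1.95*q^6 + 0.53*q^5 + 7.31*q^4 - 2.53*q^3 + 5.21*q^2 + 8.16*q + 1.56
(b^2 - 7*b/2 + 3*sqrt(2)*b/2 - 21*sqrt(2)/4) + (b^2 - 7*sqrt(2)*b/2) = 2*b^2 - 7*b/2 - 2*sqrt(2)*b - 21*sqrt(2)/4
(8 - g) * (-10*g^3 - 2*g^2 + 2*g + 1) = 10*g^4 - 78*g^3 - 18*g^2 + 15*g + 8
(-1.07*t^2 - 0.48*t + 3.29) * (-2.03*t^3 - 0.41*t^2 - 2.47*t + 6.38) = 2.1721*t^5 + 1.4131*t^4 - 3.839*t^3 - 6.9899*t^2 - 11.1887*t + 20.9902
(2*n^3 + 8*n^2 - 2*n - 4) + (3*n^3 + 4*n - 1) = 5*n^3 + 8*n^2 + 2*n - 5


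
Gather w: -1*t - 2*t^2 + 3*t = -2*t^2 + 2*t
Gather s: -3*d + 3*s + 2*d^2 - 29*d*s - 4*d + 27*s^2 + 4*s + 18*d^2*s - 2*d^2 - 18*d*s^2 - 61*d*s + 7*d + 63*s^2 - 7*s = s^2*(90 - 18*d) + s*(18*d^2 - 90*d)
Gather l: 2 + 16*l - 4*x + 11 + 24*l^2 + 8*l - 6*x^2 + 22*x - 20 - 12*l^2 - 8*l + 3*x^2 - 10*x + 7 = 12*l^2 + 16*l - 3*x^2 + 8*x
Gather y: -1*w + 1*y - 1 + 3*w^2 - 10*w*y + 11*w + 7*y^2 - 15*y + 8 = 3*w^2 + 10*w + 7*y^2 + y*(-10*w - 14) + 7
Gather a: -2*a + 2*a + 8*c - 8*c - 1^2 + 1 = 0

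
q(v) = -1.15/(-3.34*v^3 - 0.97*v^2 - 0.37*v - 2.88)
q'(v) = -1.15*(10.02*v^2 + 1.94*v + 0.37)/(-3.34*v^3 - 0.97*v^2 - 0.37*v - 2.88)^2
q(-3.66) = -0.01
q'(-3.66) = -0.01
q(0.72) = 0.23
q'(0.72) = -0.33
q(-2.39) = -0.03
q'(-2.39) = -0.04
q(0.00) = 0.40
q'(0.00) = -0.05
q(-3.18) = -0.01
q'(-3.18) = -0.01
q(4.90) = 0.00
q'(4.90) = -0.00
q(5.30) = 0.00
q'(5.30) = -0.00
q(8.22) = 0.00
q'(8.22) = -0.00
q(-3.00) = -0.01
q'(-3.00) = -0.02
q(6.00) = 0.00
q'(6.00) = -0.00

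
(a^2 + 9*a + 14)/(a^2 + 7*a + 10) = (a + 7)/(a + 5)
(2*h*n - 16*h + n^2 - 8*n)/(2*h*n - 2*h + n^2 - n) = (n - 8)/(n - 1)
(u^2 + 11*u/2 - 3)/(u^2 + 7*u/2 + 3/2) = (2*u^2 + 11*u - 6)/(2*u^2 + 7*u + 3)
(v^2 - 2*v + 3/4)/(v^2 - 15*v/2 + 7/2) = (v - 3/2)/(v - 7)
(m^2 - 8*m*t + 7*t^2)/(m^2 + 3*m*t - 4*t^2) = (m - 7*t)/(m + 4*t)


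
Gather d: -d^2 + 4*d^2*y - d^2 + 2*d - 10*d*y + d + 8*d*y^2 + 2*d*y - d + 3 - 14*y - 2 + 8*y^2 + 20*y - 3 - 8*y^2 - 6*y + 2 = d^2*(4*y - 2) + d*(8*y^2 - 8*y + 2)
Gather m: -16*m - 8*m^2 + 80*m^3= 80*m^3 - 8*m^2 - 16*m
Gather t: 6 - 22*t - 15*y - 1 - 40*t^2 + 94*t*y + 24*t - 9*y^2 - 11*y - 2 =-40*t^2 + t*(94*y + 2) - 9*y^2 - 26*y + 3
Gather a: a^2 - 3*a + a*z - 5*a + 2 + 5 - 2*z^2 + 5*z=a^2 + a*(z - 8) - 2*z^2 + 5*z + 7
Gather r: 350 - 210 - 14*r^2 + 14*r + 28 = -14*r^2 + 14*r + 168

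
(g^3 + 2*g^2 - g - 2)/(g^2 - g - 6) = (g^2 - 1)/(g - 3)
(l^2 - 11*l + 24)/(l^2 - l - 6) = (l - 8)/(l + 2)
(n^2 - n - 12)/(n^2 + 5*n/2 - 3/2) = 2*(n - 4)/(2*n - 1)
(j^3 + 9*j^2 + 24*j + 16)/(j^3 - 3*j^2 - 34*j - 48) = (j^3 + 9*j^2 + 24*j + 16)/(j^3 - 3*j^2 - 34*j - 48)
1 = 1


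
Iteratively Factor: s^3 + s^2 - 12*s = (s - 3)*(s^2 + 4*s) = s*(s - 3)*(s + 4)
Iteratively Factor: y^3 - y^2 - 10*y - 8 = (y + 1)*(y^2 - 2*y - 8) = (y - 4)*(y + 1)*(y + 2)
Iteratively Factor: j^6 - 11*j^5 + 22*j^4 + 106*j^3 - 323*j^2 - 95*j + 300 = (j - 5)*(j^5 - 6*j^4 - 8*j^3 + 66*j^2 + 7*j - 60) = (j - 5)*(j + 1)*(j^4 - 7*j^3 - j^2 + 67*j - 60) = (j - 5)*(j - 4)*(j + 1)*(j^3 - 3*j^2 - 13*j + 15) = (j - 5)^2*(j - 4)*(j + 1)*(j^2 + 2*j - 3) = (j - 5)^2*(j - 4)*(j + 1)*(j + 3)*(j - 1)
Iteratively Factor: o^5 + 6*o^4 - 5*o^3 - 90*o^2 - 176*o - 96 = (o - 4)*(o^4 + 10*o^3 + 35*o^2 + 50*o + 24) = (o - 4)*(o + 4)*(o^3 + 6*o^2 + 11*o + 6) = (o - 4)*(o + 1)*(o + 4)*(o^2 + 5*o + 6) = (o - 4)*(o + 1)*(o + 2)*(o + 4)*(o + 3)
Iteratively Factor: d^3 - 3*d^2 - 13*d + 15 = (d - 1)*(d^2 - 2*d - 15) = (d - 1)*(d + 3)*(d - 5)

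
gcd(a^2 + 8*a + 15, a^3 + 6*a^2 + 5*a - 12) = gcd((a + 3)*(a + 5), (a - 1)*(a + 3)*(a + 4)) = a + 3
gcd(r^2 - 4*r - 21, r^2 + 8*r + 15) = r + 3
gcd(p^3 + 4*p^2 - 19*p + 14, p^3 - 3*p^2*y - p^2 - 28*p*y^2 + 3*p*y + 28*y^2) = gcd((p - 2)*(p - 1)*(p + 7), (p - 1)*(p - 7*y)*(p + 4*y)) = p - 1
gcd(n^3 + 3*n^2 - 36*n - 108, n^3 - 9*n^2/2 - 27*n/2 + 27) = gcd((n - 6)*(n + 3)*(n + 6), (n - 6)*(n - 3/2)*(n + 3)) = n^2 - 3*n - 18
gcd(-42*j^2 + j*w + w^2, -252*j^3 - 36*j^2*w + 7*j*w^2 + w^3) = -42*j^2 + j*w + w^2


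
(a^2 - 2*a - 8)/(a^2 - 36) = (a^2 - 2*a - 8)/(a^2 - 36)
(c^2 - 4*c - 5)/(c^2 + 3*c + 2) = (c - 5)/(c + 2)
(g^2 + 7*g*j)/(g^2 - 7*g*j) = (g + 7*j)/(g - 7*j)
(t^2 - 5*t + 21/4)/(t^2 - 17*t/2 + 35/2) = (t - 3/2)/(t - 5)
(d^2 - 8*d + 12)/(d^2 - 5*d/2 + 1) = 2*(d - 6)/(2*d - 1)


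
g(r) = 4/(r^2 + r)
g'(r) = 4*(-2*r - 1)/(r^2 + r)^2 = 4*(-2*r - 1)/(r^2*(r + 1)^2)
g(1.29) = 1.35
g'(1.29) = -1.64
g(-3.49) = 0.46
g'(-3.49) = 0.32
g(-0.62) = -16.98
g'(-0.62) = 17.30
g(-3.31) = 0.52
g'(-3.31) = 0.38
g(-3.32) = 0.52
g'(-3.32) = 0.38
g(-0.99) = -404.04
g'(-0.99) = 39995.92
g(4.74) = 0.15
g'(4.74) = -0.06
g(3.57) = 0.25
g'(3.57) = -0.12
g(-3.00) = 0.67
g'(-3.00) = 0.56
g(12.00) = 0.03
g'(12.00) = 0.00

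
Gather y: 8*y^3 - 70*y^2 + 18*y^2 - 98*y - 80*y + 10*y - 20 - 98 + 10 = 8*y^3 - 52*y^2 - 168*y - 108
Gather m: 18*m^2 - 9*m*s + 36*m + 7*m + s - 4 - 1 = 18*m^2 + m*(43 - 9*s) + s - 5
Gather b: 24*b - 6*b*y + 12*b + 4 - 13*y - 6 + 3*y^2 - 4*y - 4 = b*(36 - 6*y) + 3*y^2 - 17*y - 6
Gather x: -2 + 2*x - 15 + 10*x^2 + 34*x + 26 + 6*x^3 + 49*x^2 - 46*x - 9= 6*x^3 + 59*x^2 - 10*x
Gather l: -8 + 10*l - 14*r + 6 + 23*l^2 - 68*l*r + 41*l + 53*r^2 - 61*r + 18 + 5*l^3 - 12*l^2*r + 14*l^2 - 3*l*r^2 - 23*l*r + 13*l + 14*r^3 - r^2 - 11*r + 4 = 5*l^3 + l^2*(37 - 12*r) + l*(-3*r^2 - 91*r + 64) + 14*r^3 + 52*r^2 - 86*r + 20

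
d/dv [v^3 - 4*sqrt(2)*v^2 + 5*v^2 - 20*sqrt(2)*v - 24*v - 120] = 3*v^2 - 8*sqrt(2)*v + 10*v - 20*sqrt(2) - 24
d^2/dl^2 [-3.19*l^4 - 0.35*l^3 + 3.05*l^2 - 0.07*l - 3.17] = -38.28*l^2 - 2.1*l + 6.1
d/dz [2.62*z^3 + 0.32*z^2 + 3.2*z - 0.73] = 7.86*z^2 + 0.64*z + 3.2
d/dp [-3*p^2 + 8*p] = 8 - 6*p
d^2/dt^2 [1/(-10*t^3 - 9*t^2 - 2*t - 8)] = 2*(3*(10*t + 3)*(10*t^3 + 9*t^2 + 2*t + 8) - 4*(15*t^2 + 9*t + 1)^2)/(10*t^3 + 9*t^2 + 2*t + 8)^3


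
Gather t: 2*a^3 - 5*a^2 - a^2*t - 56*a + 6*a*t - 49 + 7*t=2*a^3 - 5*a^2 - 56*a + t*(-a^2 + 6*a + 7) - 49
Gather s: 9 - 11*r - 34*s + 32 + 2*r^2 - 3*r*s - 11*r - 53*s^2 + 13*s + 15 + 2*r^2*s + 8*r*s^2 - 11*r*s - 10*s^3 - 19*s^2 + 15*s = 2*r^2 - 22*r - 10*s^3 + s^2*(8*r - 72) + s*(2*r^2 - 14*r - 6) + 56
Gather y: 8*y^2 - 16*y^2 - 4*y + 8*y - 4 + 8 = -8*y^2 + 4*y + 4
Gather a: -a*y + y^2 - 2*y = -a*y + y^2 - 2*y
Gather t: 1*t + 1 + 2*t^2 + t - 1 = 2*t^2 + 2*t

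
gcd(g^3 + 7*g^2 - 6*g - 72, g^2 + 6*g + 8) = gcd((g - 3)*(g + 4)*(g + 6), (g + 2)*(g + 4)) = g + 4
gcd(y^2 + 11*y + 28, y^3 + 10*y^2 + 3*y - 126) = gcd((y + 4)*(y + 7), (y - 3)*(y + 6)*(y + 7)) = y + 7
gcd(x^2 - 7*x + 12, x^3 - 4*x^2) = x - 4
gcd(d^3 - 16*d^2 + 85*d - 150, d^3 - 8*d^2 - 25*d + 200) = d - 5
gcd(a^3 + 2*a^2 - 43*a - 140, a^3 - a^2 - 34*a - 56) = a^2 - 3*a - 28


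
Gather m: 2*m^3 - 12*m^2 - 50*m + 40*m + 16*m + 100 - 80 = 2*m^3 - 12*m^2 + 6*m + 20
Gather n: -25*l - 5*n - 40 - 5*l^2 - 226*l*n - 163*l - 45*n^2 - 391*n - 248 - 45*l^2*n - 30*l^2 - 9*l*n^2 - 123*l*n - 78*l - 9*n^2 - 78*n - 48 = -35*l^2 - 266*l + n^2*(-9*l - 54) + n*(-45*l^2 - 349*l - 474) - 336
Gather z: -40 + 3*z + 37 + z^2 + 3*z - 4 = z^2 + 6*z - 7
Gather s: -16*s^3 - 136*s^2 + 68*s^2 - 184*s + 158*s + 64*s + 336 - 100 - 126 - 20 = -16*s^3 - 68*s^2 + 38*s + 90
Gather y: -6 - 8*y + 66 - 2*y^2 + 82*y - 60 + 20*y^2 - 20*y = 18*y^2 + 54*y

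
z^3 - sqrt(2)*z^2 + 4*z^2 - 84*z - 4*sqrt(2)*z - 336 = (z + 4)*(z - 7*sqrt(2))*(z + 6*sqrt(2))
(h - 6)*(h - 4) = h^2 - 10*h + 24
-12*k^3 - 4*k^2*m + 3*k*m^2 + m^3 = (-2*k + m)*(2*k + m)*(3*k + m)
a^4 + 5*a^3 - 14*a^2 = a^2*(a - 2)*(a + 7)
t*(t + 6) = t^2 + 6*t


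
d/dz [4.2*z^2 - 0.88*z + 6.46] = 8.4*z - 0.88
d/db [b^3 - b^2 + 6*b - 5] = 3*b^2 - 2*b + 6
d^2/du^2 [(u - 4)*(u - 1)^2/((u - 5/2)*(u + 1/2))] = 72*(4*u^3 - 48*u^2 + 111*u - 94)/(64*u^6 - 384*u^5 + 528*u^4 + 448*u^3 - 660*u^2 - 600*u - 125)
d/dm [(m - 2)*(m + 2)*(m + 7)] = 3*m^2 + 14*m - 4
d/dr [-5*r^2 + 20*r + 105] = 20 - 10*r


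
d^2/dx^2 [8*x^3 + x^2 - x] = 48*x + 2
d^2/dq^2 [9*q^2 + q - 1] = 18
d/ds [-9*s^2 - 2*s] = -18*s - 2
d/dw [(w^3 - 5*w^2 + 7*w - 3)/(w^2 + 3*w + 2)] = (w^4 + 6*w^3 - 16*w^2 - 14*w + 23)/(w^4 + 6*w^3 + 13*w^2 + 12*w + 4)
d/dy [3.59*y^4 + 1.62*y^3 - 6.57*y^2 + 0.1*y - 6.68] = 14.36*y^3 + 4.86*y^2 - 13.14*y + 0.1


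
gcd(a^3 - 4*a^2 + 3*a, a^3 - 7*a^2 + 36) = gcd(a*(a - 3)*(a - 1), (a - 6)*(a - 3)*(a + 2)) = a - 3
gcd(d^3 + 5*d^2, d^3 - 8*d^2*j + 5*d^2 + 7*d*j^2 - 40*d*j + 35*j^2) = d + 5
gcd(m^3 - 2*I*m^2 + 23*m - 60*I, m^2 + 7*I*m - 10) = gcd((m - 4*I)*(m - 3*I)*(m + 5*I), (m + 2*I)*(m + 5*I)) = m + 5*I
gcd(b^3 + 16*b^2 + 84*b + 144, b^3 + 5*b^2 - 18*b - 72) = b + 6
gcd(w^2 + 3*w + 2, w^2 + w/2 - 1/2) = w + 1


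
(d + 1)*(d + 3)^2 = d^3 + 7*d^2 + 15*d + 9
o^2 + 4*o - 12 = (o - 2)*(o + 6)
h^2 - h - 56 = (h - 8)*(h + 7)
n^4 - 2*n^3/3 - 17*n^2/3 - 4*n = n*(n - 3)*(n + 1)*(n + 4/3)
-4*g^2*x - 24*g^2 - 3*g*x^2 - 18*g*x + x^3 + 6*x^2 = (-4*g + x)*(g + x)*(x + 6)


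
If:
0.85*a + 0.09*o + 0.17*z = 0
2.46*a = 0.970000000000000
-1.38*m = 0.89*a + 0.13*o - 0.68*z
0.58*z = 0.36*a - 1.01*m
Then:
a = 0.39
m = 0.12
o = -3.79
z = 0.04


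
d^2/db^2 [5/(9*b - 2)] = 810/(9*b - 2)^3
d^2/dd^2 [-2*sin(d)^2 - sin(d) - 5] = sin(d) - 4*cos(2*d)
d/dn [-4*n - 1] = -4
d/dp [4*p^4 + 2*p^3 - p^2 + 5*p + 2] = 16*p^3 + 6*p^2 - 2*p + 5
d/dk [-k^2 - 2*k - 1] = -2*k - 2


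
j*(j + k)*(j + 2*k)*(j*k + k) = j^4*k + 3*j^3*k^2 + j^3*k + 2*j^2*k^3 + 3*j^2*k^2 + 2*j*k^3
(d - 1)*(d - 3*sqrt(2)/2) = d^2 - 3*sqrt(2)*d/2 - d + 3*sqrt(2)/2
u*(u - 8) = u^2 - 8*u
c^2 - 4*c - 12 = (c - 6)*(c + 2)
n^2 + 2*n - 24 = (n - 4)*(n + 6)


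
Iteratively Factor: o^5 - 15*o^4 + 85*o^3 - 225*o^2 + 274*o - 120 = (o - 3)*(o^4 - 12*o^3 + 49*o^2 - 78*o + 40) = (o - 4)*(o - 3)*(o^3 - 8*o^2 + 17*o - 10) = (o - 4)*(o - 3)*(o - 2)*(o^2 - 6*o + 5) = (o - 5)*(o - 4)*(o - 3)*(o - 2)*(o - 1)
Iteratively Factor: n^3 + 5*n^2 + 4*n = (n + 4)*(n^2 + n) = (n + 1)*(n + 4)*(n)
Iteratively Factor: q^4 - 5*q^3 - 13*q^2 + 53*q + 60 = (q - 4)*(q^3 - q^2 - 17*q - 15) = (q - 4)*(q + 1)*(q^2 - 2*q - 15) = (q - 5)*(q - 4)*(q + 1)*(q + 3)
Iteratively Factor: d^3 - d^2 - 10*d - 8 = (d - 4)*(d^2 + 3*d + 2) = (d - 4)*(d + 2)*(d + 1)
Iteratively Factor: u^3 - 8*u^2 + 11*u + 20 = (u - 4)*(u^2 - 4*u - 5) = (u - 4)*(u + 1)*(u - 5)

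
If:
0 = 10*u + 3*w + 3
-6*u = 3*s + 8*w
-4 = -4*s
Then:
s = 1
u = -15/62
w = -6/31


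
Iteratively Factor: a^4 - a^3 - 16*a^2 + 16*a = (a + 4)*(a^3 - 5*a^2 + 4*a) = a*(a + 4)*(a^2 - 5*a + 4) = a*(a - 1)*(a + 4)*(a - 4)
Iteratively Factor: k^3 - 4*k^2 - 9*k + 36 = (k - 4)*(k^2 - 9) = (k - 4)*(k - 3)*(k + 3)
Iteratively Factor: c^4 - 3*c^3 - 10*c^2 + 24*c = (c - 4)*(c^3 + c^2 - 6*c) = (c - 4)*(c + 3)*(c^2 - 2*c) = c*(c - 4)*(c + 3)*(c - 2)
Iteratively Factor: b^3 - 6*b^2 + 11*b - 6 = (b - 2)*(b^2 - 4*b + 3) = (b - 2)*(b - 1)*(b - 3)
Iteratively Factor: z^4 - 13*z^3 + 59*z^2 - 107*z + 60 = (z - 3)*(z^3 - 10*z^2 + 29*z - 20) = (z - 3)*(z - 1)*(z^2 - 9*z + 20) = (z - 4)*(z - 3)*(z - 1)*(z - 5)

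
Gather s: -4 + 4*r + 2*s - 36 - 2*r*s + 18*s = 4*r + s*(20 - 2*r) - 40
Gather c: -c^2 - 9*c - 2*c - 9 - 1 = -c^2 - 11*c - 10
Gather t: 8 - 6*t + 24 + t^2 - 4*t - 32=t^2 - 10*t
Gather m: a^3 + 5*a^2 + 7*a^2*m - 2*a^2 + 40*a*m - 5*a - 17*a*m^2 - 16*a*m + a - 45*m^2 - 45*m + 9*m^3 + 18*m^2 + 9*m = a^3 + 3*a^2 - 4*a + 9*m^3 + m^2*(-17*a - 27) + m*(7*a^2 + 24*a - 36)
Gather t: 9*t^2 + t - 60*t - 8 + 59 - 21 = 9*t^2 - 59*t + 30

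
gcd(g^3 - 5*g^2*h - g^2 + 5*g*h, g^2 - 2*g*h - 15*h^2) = g - 5*h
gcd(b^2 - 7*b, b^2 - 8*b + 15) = 1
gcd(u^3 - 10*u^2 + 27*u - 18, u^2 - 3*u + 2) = u - 1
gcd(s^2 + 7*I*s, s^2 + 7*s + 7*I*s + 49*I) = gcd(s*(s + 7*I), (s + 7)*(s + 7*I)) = s + 7*I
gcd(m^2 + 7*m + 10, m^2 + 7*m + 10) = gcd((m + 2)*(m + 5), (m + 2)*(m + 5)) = m^2 + 7*m + 10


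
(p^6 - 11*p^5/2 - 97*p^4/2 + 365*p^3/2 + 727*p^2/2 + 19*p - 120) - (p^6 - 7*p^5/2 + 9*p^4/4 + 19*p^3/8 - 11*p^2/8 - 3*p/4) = -2*p^5 - 203*p^4/4 + 1441*p^3/8 + 2919*p^2/8 + 79*p/4 - 120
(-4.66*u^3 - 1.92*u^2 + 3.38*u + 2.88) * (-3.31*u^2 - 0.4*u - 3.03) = 15.4246*u^5 + 8.2192*u^4 + 3.7*u^3 - 5.0672*u^2 - 11.3934*u - 8.7264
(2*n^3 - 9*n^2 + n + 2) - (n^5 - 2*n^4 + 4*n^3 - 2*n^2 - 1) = -n^5 + 2*n^4 - 2*n^3 - 7*n^2 + n + 3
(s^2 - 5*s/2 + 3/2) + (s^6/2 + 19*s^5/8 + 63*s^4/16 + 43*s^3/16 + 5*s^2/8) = s^6/2 + 19*s^5/8 + 63*s^4/16 + 43*s^3/16 + 13*s^2/8 - 5*s/2 + 3/2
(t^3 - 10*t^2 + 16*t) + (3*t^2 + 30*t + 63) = t^3 - 7*t^2 + 46*t + 63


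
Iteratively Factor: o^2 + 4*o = (o + 4)*(o)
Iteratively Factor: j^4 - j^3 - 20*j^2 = (j + 4)*(j^3 - 5*j^2) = j*(j + 4)*(j^2 - 5*j) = j*(j - 5)*(j + 4)*(j)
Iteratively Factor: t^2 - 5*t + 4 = (t - 4)*(t - 1)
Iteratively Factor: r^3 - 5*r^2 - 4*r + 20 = (r + 2)*(r^2 - 7*r + 10) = (r - 2)*(r + 2)*(r - 5)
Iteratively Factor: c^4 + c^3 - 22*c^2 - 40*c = (c + 4)*(c^3 - 3*c^2 - 10*c) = (c + 2)*(c + 4)*(c^2 - 5*c) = (c - 5)*(c + 2)*(c + 4)*(c)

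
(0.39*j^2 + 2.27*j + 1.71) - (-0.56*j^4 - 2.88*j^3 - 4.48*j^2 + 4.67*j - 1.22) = 0.56*j^4 + 2.88*j^3 + 4.87*j^2 - 2.4*j + 2.93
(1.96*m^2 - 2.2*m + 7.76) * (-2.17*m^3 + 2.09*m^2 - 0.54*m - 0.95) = -4.2532*m^5 + 8.8704*m^4 - 22.4956*m^3 + 15.5444*m^2 - 2.1004*m - 7.372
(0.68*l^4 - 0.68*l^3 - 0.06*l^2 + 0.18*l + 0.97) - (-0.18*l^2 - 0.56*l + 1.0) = 0.68*l^4 - 0.68*l^3 + 0.12*l^2 + 0.74*l - 0.03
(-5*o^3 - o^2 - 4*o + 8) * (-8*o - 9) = 40*o^4 + 53*o^3 + 41*o^2 - 28*o - 72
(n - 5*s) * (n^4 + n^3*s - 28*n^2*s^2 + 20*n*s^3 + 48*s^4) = n^5 - 4*n^4*s - 33*n^3*s^2 + 160*n^2*s^3 - 52*n*s^4 - 240*s^5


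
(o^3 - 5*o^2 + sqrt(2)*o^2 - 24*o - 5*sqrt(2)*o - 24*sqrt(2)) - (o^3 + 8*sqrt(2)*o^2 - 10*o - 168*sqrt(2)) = -7*sqrt(2)*o^2 - 5*o^2 - 14*o - 5*sqrt(2)*o + 144*sqrt(2)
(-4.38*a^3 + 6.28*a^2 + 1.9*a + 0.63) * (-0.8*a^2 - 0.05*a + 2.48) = 3.504*a^5 - 4.805*a^4 - 12.6964*a^3 + 14.9754*a^2 + 4.6805*a + 1.5624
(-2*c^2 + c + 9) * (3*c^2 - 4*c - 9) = -6*c^4 + 11*c^3 + 41*c^2 - 45*c - 81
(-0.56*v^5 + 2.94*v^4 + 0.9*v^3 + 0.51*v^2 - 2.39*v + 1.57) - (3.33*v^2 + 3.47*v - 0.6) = -0.56*v^5 + 2.94*v^4 + 0.9*v^3 - 2.82*v^2 - 5.86*v + 2.17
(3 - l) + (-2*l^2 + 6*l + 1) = -2*l^2 + 5*l + 4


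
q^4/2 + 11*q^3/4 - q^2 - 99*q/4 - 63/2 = (q/2 + 1)*(q - 3)*(q + 3)*(q + 7/2)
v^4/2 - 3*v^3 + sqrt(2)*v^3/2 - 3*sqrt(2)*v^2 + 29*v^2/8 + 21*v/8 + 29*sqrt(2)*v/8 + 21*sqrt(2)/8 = (v/2 + sqrt(2)/2)*(v - 7/2)*(v - 3)*(v + 1/2)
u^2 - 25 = (u - 5)*(u + 5)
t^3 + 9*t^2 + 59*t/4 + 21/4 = (t + 1/2)*(t + 3/2)*(t + 7)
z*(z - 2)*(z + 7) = z^3 + 5*z^2 - 14*z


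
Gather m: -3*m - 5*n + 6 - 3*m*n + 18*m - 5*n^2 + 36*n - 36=m*(15 - 3*n) - 5*n^2 + 31*n - 30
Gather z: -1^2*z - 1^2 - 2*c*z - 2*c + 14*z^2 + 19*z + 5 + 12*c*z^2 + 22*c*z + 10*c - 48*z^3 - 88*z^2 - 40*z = 8*c - 48*z^3 + z^2*(12*c - 74) + z*(20*c - 22) + 4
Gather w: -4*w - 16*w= -20*w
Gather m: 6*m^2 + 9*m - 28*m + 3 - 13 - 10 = 6*m^2 - 19*m - 20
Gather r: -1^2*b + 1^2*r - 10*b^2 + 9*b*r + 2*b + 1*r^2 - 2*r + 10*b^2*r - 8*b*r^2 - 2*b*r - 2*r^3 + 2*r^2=-10*b^2 + b - 2*r^3 + r^2*(3 - 8*b) + r*(10*b^2 + 7*b - 1)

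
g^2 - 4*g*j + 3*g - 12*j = (g + 3)*(g - 4*j)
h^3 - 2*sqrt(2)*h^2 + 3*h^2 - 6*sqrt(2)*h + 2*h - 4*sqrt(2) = (h + 1)*(h + 2)*(h - 2*sqrt(2))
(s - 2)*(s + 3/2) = s^2 - s/2 - 3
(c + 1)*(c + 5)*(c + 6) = c^3 + 12*c^2 + 41*c + 30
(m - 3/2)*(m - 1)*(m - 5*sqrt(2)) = m^3 - 5*sqrt(2)*m^2 - 5*m^2/2 + 3*m/2 + 25*sqrt(2)*m/2 - 15*sqrt(2)/2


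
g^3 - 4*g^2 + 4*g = g*(g - 2)^2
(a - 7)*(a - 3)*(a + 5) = a^3 - 5*a^2 - 29*a + 105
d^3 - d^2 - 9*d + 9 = (d - 3)*(d - 1)*(d + 3)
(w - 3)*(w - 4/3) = w^2 - 13*w/3 + 4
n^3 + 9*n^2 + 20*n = n*(n + 4)*(n + 5)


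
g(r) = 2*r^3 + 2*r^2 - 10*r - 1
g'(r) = 6*r^2 + 4*r - 10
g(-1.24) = 10.66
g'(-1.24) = -5.73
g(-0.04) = -0.60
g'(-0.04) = -10.15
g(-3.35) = -20.25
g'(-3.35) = 43.94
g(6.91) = 685.27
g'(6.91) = 304.13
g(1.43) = -5.36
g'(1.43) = 7.99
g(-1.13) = 9.97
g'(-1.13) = -6.86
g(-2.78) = -0.71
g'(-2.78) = 25.25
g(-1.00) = 9.00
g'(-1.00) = -8.00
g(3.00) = 41.00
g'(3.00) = 56.00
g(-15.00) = -6151.00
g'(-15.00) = 1280.00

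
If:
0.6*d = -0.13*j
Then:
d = -0.216666666666667*j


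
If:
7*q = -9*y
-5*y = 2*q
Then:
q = 0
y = 0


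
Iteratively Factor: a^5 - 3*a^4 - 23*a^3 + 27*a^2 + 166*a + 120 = (a - 4)*(a^4 + a^3 - 19*a^2 - 49*a - 30) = (a - 4)*(a + 1)*(a^3 - 19*a - 30) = (a - 4)*(a + 1)*(a + 3)*(a^2 - 3*a - 10) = (a - 5)*(a - 4)*(a + 1)*(a + 3)*(a + 2)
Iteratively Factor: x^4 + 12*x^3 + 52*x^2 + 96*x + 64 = (x + 2)*(x^3 + 10*x^2 + 32*x + 32) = (x + 2)^2*(x^2 + 8*x + 16) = (x + 2)^2*(x + 4)*(x + 4)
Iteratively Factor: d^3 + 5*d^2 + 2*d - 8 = (d + 4)*(d^2 + d - 2) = (d + 2)*(d + 4)*(d - 1)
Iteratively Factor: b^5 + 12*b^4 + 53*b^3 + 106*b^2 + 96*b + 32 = (b + 4)*(b^4 + 8*b^3 + 21*b^2 + 22*b + 8) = (b + 2)*(b + 4)*(b^3 + 6*b^2 + 9*b + 4) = (b + 1)*(b + 2)*(b + 4)*(b^2 + 5*b + 4) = (b + 1)^2*(b + 2)*(b + 4)*(b + 4)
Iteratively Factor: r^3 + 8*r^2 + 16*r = (r)*(r^2 + 8*r + 16) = r*(r + 4)*(r + 4)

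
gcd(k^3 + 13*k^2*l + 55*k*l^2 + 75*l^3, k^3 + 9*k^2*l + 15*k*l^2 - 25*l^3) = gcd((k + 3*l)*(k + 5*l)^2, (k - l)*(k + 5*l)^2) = k^2 + 10*k*l + 25*l^2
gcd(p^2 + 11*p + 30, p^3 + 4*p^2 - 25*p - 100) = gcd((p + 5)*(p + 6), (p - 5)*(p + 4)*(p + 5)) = p + 5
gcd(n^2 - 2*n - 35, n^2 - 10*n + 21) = n - 7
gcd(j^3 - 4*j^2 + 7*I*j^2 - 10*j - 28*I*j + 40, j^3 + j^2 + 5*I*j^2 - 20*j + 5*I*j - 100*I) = j^2 + j*(-4 + 5*I) - 20*I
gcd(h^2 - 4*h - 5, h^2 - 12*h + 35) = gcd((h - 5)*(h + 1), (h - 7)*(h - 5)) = h - 5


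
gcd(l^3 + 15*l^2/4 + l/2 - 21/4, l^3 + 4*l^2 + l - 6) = l^2 + 2*l - 3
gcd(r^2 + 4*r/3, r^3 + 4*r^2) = r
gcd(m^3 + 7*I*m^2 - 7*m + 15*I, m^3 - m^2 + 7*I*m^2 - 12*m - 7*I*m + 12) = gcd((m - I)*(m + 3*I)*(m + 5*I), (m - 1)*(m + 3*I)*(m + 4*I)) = m + 3*I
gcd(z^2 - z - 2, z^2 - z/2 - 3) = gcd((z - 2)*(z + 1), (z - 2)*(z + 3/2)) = z - 2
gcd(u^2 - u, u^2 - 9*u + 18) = 1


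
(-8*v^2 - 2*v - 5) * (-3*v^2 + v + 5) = 24*v^4 - 2*v^3 - 27*v^2 - 15*v - 25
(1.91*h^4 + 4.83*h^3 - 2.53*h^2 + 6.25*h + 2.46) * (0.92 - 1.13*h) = -2.1583*h^5 - 3.7007*h^4 + 7.3025*h^3 - 9.3901*h^2 + 2.9702*h + 2.2632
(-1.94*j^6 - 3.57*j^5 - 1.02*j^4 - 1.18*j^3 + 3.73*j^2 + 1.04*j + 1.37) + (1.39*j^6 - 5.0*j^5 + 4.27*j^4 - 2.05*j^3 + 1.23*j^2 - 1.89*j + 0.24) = -0.55*j^6 - 8.57*j^5 + 3.25*j^4 - 3.23*j^3 + 4.96*j^2 - 0.85*j + 1.61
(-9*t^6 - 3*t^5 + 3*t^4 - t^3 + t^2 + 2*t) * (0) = 0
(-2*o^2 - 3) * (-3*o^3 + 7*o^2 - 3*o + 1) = 6*o^5 - 14*o^4 + 15*o^3 - 23*o^2 + 9*o - 3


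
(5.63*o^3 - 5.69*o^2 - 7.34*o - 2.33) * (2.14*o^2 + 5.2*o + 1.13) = 12.0482*o^5 + 17.0994*o^4 - 38.9337*o^3 - 49.5839*o^2 - 20.4102*o - 2.6329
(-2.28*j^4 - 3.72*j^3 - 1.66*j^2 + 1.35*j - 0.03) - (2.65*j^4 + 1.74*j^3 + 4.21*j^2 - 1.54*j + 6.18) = -4.93*j^4 - 5.46*j^3 - 5.87*j^2 + 2.89*j - 6.21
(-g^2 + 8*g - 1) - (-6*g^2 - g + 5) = 5*g^2 + 9*g - 6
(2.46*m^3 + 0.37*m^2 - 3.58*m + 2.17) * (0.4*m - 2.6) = 0.984*m^4 - 6.248*m^3 - 2.394*m^2 + 10.176*m - 5.642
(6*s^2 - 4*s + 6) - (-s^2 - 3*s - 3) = 7*s^2 - s + 9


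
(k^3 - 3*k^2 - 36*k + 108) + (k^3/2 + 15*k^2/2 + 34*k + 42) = 3*k^3/2 + 9*k^2/2 - 2*k + 150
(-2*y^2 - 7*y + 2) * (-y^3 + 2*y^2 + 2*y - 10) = 2*y^5 + 3*y^4 - 20*y^3 + 10*y^2 + 74*y - 20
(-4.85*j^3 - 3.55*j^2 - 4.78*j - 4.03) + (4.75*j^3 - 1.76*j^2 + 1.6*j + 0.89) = -0.0999999999999996*j^3 - 5.31*j^2 - 3.18*j - 3.14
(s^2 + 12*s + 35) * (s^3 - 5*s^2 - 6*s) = s^5 + 7*s^4 - 31*s^3 - 247*s^2 - 210*s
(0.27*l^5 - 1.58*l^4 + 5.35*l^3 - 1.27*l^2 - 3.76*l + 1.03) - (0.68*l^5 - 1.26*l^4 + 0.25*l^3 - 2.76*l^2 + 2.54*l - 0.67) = -0.41*l^5 - 0.32*l^4 + 5.1*l^3 + 1.49*l^2 - 6.3*l + 1.7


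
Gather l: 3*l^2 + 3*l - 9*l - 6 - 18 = 3*l^2 - 6*l - 24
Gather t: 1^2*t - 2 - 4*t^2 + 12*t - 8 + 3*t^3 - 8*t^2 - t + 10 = 3*t^3 - 12*t^2 + 12*t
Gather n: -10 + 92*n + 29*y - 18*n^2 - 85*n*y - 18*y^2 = -18*n^2 + n*(92 - 85*y) - 18*y^2 + 29*y - 10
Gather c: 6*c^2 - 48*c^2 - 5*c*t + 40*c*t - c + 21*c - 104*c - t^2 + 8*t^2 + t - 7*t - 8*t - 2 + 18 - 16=-42*c^2 + c*(35*t - 84) + 7*t^2 - 14*t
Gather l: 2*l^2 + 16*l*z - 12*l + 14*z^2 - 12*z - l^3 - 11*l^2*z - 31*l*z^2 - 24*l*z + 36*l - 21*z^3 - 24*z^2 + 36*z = -l^3 + l^2*(2 - 11*z) + l*(-31*z^2 - 8*z + 24) - 21*z^3 - 10*z^2 + 24*z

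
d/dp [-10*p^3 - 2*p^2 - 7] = 2*p*(-15*p - 2)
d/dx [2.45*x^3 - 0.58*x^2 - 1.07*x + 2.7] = 7.35*x^2 - 1.16*x - 1.07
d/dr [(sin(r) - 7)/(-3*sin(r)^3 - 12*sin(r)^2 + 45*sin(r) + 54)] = (2*sin(r)^3 - 17*sin(r)^2 - 56*sin(r) + 123)*cos(r)/(3*(sin(r)^3 + 4*sin(r)^2 - 15*sin(r) - 18)^2)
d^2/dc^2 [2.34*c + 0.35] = 0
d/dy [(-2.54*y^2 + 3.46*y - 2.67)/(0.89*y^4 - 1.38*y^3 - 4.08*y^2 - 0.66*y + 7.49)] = (4.5212*y^5 - 12.7434*y^4 + 19.0548*y^3 + 4.7394*y^2 - 59.8364*y + 24.1532)/(0.7921*y^8 - 2.4564*y^7 - 5.358*y^6 + 10.086*y^5 + 31.8002*y^4 - 15.2868*y^3 - 60.6828*y^2 - 9.8868*y + 56.1001)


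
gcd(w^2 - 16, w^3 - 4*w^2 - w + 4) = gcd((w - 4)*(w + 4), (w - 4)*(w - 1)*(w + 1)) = w - 4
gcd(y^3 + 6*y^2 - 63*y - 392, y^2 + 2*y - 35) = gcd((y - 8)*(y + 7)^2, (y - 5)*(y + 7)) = y + 7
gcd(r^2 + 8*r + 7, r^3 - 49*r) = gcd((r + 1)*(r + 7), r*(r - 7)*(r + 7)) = r + 7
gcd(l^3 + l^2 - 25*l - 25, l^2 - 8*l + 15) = l - 5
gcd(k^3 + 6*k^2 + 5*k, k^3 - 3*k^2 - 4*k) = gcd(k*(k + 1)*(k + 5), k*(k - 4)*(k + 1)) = k^2 + k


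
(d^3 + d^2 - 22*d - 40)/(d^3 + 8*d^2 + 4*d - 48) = (d^2 - 3*d - 10)/(d^2 + 4*d - 12)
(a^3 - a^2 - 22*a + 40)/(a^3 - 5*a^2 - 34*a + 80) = (a - 4)/(a - 8)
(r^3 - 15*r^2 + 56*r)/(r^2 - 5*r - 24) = r*(r - 7)/(r + 3)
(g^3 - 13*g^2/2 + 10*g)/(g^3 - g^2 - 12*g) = (g - 5/2)/(g + 3)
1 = 1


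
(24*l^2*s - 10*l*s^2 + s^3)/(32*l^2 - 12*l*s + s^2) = s*(-6*l + s)/(-8*l + s)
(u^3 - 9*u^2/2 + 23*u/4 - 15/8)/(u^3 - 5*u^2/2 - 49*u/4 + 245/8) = (4*u^2 - 8*u + 3)/(4*u^2 - 49)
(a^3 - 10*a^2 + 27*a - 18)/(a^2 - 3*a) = a - 7 + 6/a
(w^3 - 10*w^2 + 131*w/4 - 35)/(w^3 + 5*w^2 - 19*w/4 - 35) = (2*w^2 - 15*w + 28)/(2*w^2 + 15*w + 28)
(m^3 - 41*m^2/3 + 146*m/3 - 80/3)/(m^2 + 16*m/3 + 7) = (3*m^3 - 41*m^2 + 146*m - 80)/(3*m^2 + 16*m + 21)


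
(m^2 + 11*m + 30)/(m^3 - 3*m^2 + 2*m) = (m^2 + 11*m + 30)/(m*(m^2 - 3*m + 2))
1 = 1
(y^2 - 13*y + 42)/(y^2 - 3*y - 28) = (y - 6)/(y + 4)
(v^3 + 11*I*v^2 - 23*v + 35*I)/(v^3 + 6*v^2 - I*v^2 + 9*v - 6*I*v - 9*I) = (v^2 + 12*I*v - 35)/(v^2 + 6*v + 9)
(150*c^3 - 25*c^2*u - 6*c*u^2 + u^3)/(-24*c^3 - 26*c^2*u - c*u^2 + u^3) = (-25*c^2 + u^2)/(4*c^2 + 5*c*u + u^2)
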